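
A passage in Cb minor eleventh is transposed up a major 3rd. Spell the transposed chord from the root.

C♭ up a major 3rd → E♭. New chord: E♭ minor eleventh.
root → E♭
3rd (minor 3rd) → G♭
5th (perfect 5th) → B♭
7th (minor 7th) → D♭
9th (major 9th) → F
11th (perfect 11th) → A♭

E♭ G♭ B♭ D♭ F A♭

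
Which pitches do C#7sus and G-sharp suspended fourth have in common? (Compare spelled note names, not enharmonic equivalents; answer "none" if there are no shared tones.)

C#7sus = C#, F#, G#, B.
G-sharp suspended fourth = G#, C#, D#.
Shared: C#, G#.

C#  G#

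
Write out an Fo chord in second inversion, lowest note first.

Cb F Ab

In root position, Fo is F–Ab–Cb.
Second inversion puts the fifth (Cb) in the bass.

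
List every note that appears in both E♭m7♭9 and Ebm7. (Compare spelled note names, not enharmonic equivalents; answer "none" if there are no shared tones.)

Eb – Gb – Bb – Db

E♭m7♭9: Eb Gb Bb Db Fb
Ebm7: Eb Gb Bb Db
Common to both → Eb, Gb, Bb, Db.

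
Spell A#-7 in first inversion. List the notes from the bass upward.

A#-7 = A♯–C♯–E♯–G♯; first inversion → third (C♯) lowest.

C♯  E♯  G♯  A♯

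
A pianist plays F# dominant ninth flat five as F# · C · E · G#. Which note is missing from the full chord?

The full F# dominant ninth flat five chord is F#, A#, C, E, G#.
Comparing with the voicing, the major 3rd (3rd) — A# — is absent.

A#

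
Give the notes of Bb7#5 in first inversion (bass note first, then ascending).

In root position, Bb7#5 is Bb–D–F#–Ab.
First inversion puts the third (D) in the bass.

D  F#  Ab  Bb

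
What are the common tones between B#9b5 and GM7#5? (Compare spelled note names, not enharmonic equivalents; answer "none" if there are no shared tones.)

B#9b5 = B#, D##, F#, A#, C##.
GM7#5 = G, B, D#, F#.
Shared: F#.

F#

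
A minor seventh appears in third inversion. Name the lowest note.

A minor seventh in root position is A–C–E–G.
Third inversion places the seventh in the bass, which is G.

G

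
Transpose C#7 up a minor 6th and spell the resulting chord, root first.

A minor 6th up from C# is A, so the new chord is A dominant seventh.
A — root
C# — major 3rd
E — perfect 5th
G — minor 7th

A  C#  E  G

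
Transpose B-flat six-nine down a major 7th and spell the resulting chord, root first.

Transposed root: Bb → Cb (major 7th down). So we spell Cb six-nine:
Root: Cb
Major 3rd (3rd): Eb
Perfect 5th (5th): Gb
Major 6th (6th): Ab
Major 9th (9th): Db

Cb Eb Gb Ab Db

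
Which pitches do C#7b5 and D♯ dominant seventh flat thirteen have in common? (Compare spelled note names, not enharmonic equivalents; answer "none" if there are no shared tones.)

C#, B

C#7b5 = C#, E#, G, B.
D♯ dominant seventh flat thirteen = D#, F##, A#, C#, B.
Shared: C#, B.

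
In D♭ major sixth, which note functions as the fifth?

D♭ major sixth is built on D-flat; its 5th is a perfect 5th above the root.
A fifth above D uses the letter A, and the perfect 5th above D-flat is A-flat.

A-flat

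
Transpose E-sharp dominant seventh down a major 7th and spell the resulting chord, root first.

Transposed root: E-sharp → F-sharp (major 7th down). So we spell F-sharp dominant seventh:
- root: F-sharp
- major 3rd: A-sharp
- perfect 5th: C-sharp
- minor 7th: E

F-sharp  A-sharp  C-sharp  E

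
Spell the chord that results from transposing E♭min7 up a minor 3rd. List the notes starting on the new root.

A minor 3rd up from Eb is Gb, so the new chord is Gb minor seventh.
- root: Gb
- minor 3rd: Bbb
- perfect 5th: Db
- minor 7th: Fb

Gb, Bbb, Db, Fb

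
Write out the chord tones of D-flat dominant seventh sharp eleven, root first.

Db – F – Ab – Cb – G

Root Db, quality dominant seventh sharp eleven:
Root: Db
Major 3rd (3rd): F
Perfect 5th (5th): Ab
Minor 7th (7th): Cb
Augmented 11th (11th): G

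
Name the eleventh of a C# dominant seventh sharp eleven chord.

F##

Root of C# dominant seventh sharp eleven = C#. The 11th is an augmented 11th: C# up an augmented 11th → F##.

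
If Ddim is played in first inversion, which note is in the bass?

Ddim = D–F–Ab. First inversion → third in the bass = F.

F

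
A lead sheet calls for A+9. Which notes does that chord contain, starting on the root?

Root A, quality dominant ninth sharp five:
root → A
3rd (major 3rd) → C#
5th (augmented 5th) → E#
7th (minor 7th) → G
9th (major 9th) → B

A C# E# G B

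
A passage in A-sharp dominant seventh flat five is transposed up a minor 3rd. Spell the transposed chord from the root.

C#  E#  G  B

Transposed root: A# → C# (minor 3rd up). So we spell C# dominant seventh flat five:
- root: C#
- major 3rd: E#
- diminished 5th: G
- minor 7th: B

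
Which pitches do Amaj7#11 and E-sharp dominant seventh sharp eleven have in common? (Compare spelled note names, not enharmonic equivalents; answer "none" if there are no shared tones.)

Amaj7#11 = A, C#, E, G#, D#.
E-sharp dominant seventh sharp eleven = E#, G##, B#, D#, A##.
Shared: D#.

D#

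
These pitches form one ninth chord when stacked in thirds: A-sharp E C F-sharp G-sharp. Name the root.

Stacking in thirds gives F-sharp – A-sharp – C – E – G-sharp, so F-sharp is the root — F-sharp dominant ninth flat five.

F-sharp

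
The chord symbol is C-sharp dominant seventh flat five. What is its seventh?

Root of C-sharp dominant seventh flat five = C-sharp. The 7th is a minor 7th: C-sharp up a minor 7th → B.

B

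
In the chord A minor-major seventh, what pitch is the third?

C

Root of A minor-major seventh = A. The 3rd is a minor 3rd: A up a minor 3rd → C.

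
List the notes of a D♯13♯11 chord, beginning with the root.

D♯13♯11: dominant thirteenth sharp eleven on D♯.
root → D♯
3rd (major 3rd) → F𝄪
5th (perfect 5th) → A♯
7th (minor 7th) → C♯
9th (major 9th) → E♯
11th (augmented 11th) → G𝄪
13th (major 13th) → B♯

D♯, F𝄪, A♯, C♯, E♯, G𝄪, B♯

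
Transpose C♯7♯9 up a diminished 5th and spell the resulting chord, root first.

Transposed root: C# → G (diminished 5th up). So we spell G dominant seventh sharp nine:
G — root
B — major 3rd
D — perfect 5th
F — minor 7th
A# — augmented 9th

G, B, D, F, A#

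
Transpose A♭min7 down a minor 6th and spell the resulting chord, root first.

C, Eb, G, Bb

A minor 6th down from Ab is C, so the new chord is C minor seventh.
C — root
Eb — minor 3rd
G — perfect 5th
Bb — minor 7th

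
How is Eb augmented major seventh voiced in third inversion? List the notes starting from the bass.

In root position, Eb augmented major seventh is E♭–G–B–D.
Third inversion puts the seventh (D) in the bass.

D – E♭ – G – B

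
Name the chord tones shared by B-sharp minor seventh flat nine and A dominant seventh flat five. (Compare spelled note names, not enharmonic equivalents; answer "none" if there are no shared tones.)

C#

B-sharp minor seventh flat nine: B# D# F## A# C#
A dominant seventh flat five: A C# Eb G
Common to both → C#.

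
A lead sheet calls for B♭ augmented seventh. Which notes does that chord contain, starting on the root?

B-flat  D  F-sharp  A-flat

B♭ augmented seventh: augmented seventh on B-flat.
Root: B-flat
Major 3rd (3rd): D
Augmented 5th (5th): F-sharp
Minor 7th (7th): A-flat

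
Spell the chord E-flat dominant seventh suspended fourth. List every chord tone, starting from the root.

Eb, Ab, Bb, Db

E-flat dominant seventh suspended fourth is a dominant seventh suspended fourth built on Eb.
- root: Eb
- perfect 4th: Ab
- perfect 5th: Bb
- minor 7th: Db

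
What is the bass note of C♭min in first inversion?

E𝄫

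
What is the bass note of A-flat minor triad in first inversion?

A-flat minor triad = A-flat–C-flat–E-flat. First inversion → third in the bass = C-flat.

C-flat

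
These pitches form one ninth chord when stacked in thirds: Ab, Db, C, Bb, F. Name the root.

Bb

Stacking in thirds gives Bb – Db – F – Ab – C, so Bb is the root — Bb minor ninth.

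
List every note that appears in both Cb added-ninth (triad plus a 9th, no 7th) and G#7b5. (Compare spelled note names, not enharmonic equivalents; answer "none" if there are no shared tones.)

Cb added-ninth = Cb, Eb, Gb, Db.
G#7b5 = G#, B#, D, F#.
Shared: none.

none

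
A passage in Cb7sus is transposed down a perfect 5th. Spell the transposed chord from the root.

Fb, Bbb, Cb, Ebb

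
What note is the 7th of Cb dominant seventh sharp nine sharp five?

Root of Cb dominant seventh sharp nine sharp five = C-flat. The 7th is a minor 7th: C-flat up a minor 7th → B-double-flat.

B-double-flat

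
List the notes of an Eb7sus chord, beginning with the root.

E♭  A♭  B♭  D♭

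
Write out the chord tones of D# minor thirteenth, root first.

Root D#, quality minor thirteenth:
D# — root
F# — minor 3rd
A# — perfect 5th
C# — minor 7th
E# — major 9th
G# — perfect 11th
B# — major 13th

D# F# A# C# E# G# B#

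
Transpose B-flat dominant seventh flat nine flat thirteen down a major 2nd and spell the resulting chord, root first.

A-flat  C  E-flat  G-flat  B-double-flat  F-flat

A major 2nd down from B-flat is A-flat, so the new chord is A-flat dominant seventh flat nine flat thirteen.
- root: A-flat
- major 3rd: C
- perfect 5th: E-flat
- minor 7th: G-flat
- minor 9th: B-double-flat
- minor 13th: F-flat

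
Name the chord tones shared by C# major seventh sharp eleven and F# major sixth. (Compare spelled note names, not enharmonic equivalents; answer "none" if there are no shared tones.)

C#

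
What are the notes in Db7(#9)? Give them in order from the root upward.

D♭, F, A♭, C♭, E

Root D♭, quality dominant seventh sharp nine:
- root: D♭
- major 3rd: F
- perfect 5th: A♭
- minor 7th: C♭
- augmented 9th: E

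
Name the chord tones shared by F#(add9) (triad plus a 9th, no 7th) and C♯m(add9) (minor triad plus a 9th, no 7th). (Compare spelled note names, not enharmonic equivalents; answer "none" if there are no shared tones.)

F#(add9): F# A# C# G#
C♯m(add9): C# E G# D#
Common to both → C#, G#.

C# G#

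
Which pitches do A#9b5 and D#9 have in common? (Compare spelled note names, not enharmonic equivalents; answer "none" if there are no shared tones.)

A#

A#9b5: A# C## E G# B#
D#9: D# F## A# C# E#
Common to both → A#.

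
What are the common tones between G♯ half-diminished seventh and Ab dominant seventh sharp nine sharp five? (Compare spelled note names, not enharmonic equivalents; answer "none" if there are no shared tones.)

B

G♯ half-diminished seventh: G-sharp B D F-sharp
Ab dominant seventh sharp nine sharp five: A-flat C E G-flat B
Common to both → B.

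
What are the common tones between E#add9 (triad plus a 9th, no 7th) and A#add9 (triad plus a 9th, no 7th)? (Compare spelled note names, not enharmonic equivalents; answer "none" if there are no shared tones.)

E#add9: E# G## B# F##
A#add9: A# C## E# B#
Common to both → E#, B#.

E#, B#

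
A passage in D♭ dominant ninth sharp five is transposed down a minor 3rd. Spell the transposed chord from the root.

Transposed root: D-flat → B-flat (minor 3rd down). So we spell B-flat dominant ninth sharp five:
B-flat — root
D — major 3rd
F-sharp — augmented 5th
A-flat — minor 7th
C — major 9th

B-flat, D, F-sharp, A-flat, C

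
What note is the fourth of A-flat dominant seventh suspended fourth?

D-flat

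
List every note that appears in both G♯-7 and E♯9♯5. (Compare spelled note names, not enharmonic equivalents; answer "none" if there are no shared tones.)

D♯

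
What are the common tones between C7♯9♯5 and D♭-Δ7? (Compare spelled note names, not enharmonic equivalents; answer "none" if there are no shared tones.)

C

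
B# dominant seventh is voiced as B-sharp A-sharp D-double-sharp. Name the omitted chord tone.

B# dominant seventh = B-sharp, D-double-sharp, F-double-sharp, A-sharp. The voicing lacks the 5th (perfect 5th), F-double-sharp.

F-double-sharp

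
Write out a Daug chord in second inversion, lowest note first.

A♯ – D – F♯

In root position, Daug is D–F♯–A♯.
Second inversion puts the fifth (A♯) in the bass.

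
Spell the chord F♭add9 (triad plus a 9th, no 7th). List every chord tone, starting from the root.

F♭add9 is an added-ninth built on Fb.
- root: Fb
- major 3rd: Ab
- perfect 5th: Cb
- major 9th: Gb

Fb, Ab, Cb, Gb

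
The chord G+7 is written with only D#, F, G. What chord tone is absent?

B

The full G+7 chord is G, B, D#, F.
Comparing with the voicing, the major 3rd (3rd) — B — is absent.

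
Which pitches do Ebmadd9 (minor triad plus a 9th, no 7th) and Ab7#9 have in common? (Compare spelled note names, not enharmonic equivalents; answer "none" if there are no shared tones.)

Eb Gb

Ebmadd9: Eb Gb Bb F
Ab7#9: Ab C Eb Gb B
Common to both → Eb, Gb.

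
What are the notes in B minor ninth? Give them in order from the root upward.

Root B, quality minor ninth:
B — root
D — minor 3rd
F-sharp — perfect 5th
A — minor 7th
C-sharp — major 9th

B  D  F-sharp  A  C-sharp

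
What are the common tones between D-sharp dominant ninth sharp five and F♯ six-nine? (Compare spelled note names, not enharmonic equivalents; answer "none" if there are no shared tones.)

D-sharp dominant ninth sharp five = D-sharp, F-double-sharp, A-double-sharp, C-sharp, E-sharp.
F♯ six-nine = F-sharp, A-sharp, C-sharp, D-sharp, G-sharp.
Shared: D-sharp, C-sharp.

D-sharp, C-sharp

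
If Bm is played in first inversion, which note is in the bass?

D

Bm in root position is B–D–F#.
First inversion places the third in the bass, which is D.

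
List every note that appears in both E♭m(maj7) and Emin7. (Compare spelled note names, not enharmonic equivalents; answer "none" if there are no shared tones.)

D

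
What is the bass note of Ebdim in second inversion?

Bbb

Ebdim in root position is Eb–Gb–Bbb.
Second inversion places the fifth in the bass, which is Bbb.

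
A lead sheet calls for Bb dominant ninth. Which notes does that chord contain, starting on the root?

B-flat – D – F – A-flat – C

Root B-flat, quality dominant ninth:
- root: B-flat
- major 3rd: D
- perfect 5th: F
- minor 7th: A-flat
- major 9th: C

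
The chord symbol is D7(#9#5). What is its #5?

A#

D7(#9#5) is built on D; its 5th is an augmented 5th above the root.
A fifth above D uses the letter A, and the augmented 5th above D is A#.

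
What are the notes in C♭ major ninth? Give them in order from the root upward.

C♭ major ninth: major ninth on C-flat.
- root: C-flat
- major 3rd: E-flat
- perfect 5th: G-flat
- major 7th: B-flat
- major 9th: D-flat

C-flat, E-flat, G-flat, B-flat, D-flat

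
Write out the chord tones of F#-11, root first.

F♯, A, C♯, E, G♯, B

F#-11 is a minor eleventh built on F♯.
root → F♯
3rd (minor 3rd) → A
5th (perfect 5th) → C♯
7th (minor 7th) → E
9th (major 9th) → G♯
11th (perfect 11th) → B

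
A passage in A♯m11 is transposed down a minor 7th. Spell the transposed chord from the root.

B#, D#, F##, A#, C##, E#

Transposed root: A# → B# (minor 7th down). So we spell B# minor eleventh:
root → B#
3rd (minor 3rd) → D#
5th (perfect 5th) → F##
7th (minor 7th) → A#
9th (major 9th) → C##
11th (perfect 11th) → E#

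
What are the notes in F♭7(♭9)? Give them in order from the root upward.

Root Fb, quality dominant seventh flat nine:
root → Fb
3rd (major 3rd) → Ab
5th (perfect 5th) → Cb
7th (minor 7th) → Ebb
9th (minor 9th) → Gbb

Fb  Ab  Cb  Ebb  Gbb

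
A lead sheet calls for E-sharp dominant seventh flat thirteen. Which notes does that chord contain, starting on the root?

E# G## B# D# C#

Root E#, quality dominant seventh flat thirteen:
root → E#
3rd (major 3rd) → G##
5th (perfect 5th) → B#
7th (minor 7th) → D#
13th (minor 13th) → C#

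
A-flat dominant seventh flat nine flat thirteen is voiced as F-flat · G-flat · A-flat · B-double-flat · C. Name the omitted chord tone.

E-flat

The full A-flat dominant seventh flat nine flat thirteen chord is A-flat, C, E-flat, G-flat, B-double-flat, F-flat.
Comparing with the voicing, the perfect 5th (5th) — E-flat — is absent.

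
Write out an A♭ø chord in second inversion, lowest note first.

A♭ø = Ab–Cb–Ebb–Gb; second inversion → fifth (Ebb) lowest.

Ebb, Gb, Ab, Cb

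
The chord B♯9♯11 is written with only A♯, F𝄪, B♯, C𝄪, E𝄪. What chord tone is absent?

D𝄪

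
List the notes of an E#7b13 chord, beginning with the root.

E#7b13: dominant seventh flat thirteen on E#.
root → E#
3rd (major 3rd) → G##
5th (perfect 5th) → B#
7th (minor 7th) → D#
13th (minor 13th) → C#

E# – G## – B# – D# – C#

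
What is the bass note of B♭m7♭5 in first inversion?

Db

B♭m7♭5 in root position is Bb–Db–Fb–Ab.
First inversion places the third in the bass, which is Db.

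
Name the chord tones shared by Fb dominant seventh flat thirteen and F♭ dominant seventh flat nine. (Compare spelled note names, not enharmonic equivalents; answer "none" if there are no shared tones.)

F-flat A-flat C-flat E-double-flat

Fb dominant seventh flat thirteen: F-flat A-flat C-flat E-double-flat D-double-flat
F♭ dominant seventh flat nine: F-flat A-flat C-flat E-double-flat G-double-flat
Common to both → F-flat, A-flat, C-flat, E-double-flat.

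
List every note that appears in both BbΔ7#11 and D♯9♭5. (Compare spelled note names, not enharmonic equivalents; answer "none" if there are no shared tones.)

BbΔ7#11: B♭ D F A E
D♯9♭5: D♯ F𝄪 A C♯ E♯
Common to both → A.

A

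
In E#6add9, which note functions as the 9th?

F##

E#6add9 is built on E#; its 9th is a major 9th above the root.
A second above E uses the letter F, and the major 9th above E# is F##.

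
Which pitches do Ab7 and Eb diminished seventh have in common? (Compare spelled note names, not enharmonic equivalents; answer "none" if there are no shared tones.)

Eb Gb

Ab7 = Ab, C, Eb, Gb.
Eb diminished seventh = Eb, Gb, Bbb, Dbb.
Shared: Eb, Gb.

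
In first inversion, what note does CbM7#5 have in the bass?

CbM7#5 in root position is Cb–Eb–G–Bb.
First inversion places the third in the bass, which is Eb.

Eb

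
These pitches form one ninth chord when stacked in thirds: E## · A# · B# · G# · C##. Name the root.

A#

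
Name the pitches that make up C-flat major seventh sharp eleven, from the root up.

C-flat major seventh sharp eleven is a major seventh sharp eleven built on C♭.
root → C♭
3rd (major 3rd) → E♭
5th (perfect 5th) → G♭
7th (major 7th) → B♭
11th (augmented 11th) → F

C♭  E♭  G♭  B♭  F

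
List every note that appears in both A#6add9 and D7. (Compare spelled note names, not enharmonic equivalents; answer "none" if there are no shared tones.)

A#6add9 = A#, C##, E#, F##, B#.
D7 = D, F#, A, C.
Shared: none.

none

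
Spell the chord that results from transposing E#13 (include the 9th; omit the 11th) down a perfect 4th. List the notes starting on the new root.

Transposed root: E# → B# (perfect 4th down). So we spell B# dominant thirteenth:
Root: B#
Major 3rd (3rd): D##
Perfect 5th (5th): F##
Minor 7th (7th): A#
Major 9th (9th): C##
Major 13th (13th): G##

B#, D##, F##, A#, C##, G##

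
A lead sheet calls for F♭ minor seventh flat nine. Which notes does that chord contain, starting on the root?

Root Fb, quality minor seventh flat nine:
Root: Fb
Minor 3rd (3rd): Abb
Perfect 5th (5th): Cb
Minor 7th (7th): Ebb
Minor 9th (9th): Gbb

Fb, Abb, Cb, Ebb, Gbb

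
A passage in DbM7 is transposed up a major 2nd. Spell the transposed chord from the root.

E♭ – G – B♭ – D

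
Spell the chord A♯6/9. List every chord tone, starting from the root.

A# – C## – E# – F## – B#

A♯6/9: six-nine on A#.
A# — root
C## — major 3rd
E# — perfect 5th
F## — major 6th
B# — major 9th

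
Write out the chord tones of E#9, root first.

E♯, G𝄪, B♯, D♯, F𝄪

E#9 is a dominant ninth built on E♯.
Root: E♯
Major 3rd (3rd): G𝄪
Perfect 5th (5th): B♯
Minor 7th (7th): D♯
Major 9th (9th): F𝄪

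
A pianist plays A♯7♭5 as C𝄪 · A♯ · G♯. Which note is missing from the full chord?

E

The full A♯7♭5 chord is A♯, C𝄪, E, G♯.
Comparing with the voicing, the diminished 5th (5th) — E — is absent.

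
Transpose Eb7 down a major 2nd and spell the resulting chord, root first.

Db, F, Ab, Cb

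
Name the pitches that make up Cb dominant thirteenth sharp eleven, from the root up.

Root C-flat, quality dominant thirteenth sharp eleven:
root → C-flat
3rd (major 3rd) → E-flat
5th (perfect 5th) → G-flat
7th (minor 7th) → B-double-flat
9th (major 9th) → D-flat
11th (augmented 11th) → F
13th (major 13th) → A-flat

C-flat E-flat G-flat B-double-flat D-flat F A-flat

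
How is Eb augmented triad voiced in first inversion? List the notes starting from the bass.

In root position, Eb augmented triad is Eb–G–B.
First inversion puts the third (G) in the bass.

G, B, Eb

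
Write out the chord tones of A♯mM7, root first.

A#  C#  E#  G##

Root A#, quality minor-major seventh:
Root: A#
Minor 3rd (3rd): C#
Perfect 5th (5th): E#
Major 7th (7th): G##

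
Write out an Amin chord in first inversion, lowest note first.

Amin = A–C–E; first inversion → third (C) lowest.

C, E, A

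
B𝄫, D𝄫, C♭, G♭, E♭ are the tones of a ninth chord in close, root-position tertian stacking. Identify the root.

C♭

Arranged so that each adjacent pair is a third by letter name: C♭ – E♭ – G♭ – B𝄫 – D𝄫.
The bottom of that stack, C♭, is the root (this is C♭ dominant seventh flat nine).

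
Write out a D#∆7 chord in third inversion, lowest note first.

C## D# F## A#

In root position, D#∆7 is D#–F##–A#–C##.
Third inversion puts the seventh (C##) in the bass.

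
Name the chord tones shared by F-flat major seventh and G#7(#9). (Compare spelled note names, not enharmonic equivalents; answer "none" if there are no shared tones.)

F-flat major seventh: Fb Ab Cb Eb
G#7(#9): G# B# D# F# A##
Common to both → none.

none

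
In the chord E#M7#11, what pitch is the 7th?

D##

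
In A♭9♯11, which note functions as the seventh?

Gb

A♭9♯11 is built on Ab; its 7th is a minor 7th above the root.
A seventh above A uses the letter G, and the minor 7th above Ab is Gb.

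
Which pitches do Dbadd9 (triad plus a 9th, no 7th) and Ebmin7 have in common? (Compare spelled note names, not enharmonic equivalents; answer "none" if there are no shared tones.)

Db, Eb

Dbadd9: Db F Ab Eb
Ebmin7: Eb Gb Bb Db
Common to both → Db, Eb.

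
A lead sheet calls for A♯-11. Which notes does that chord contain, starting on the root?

A♯-11: minor eleventh on A#.
Root: A#
Minor 3rd (3rd): C#
Perfect 5th (5th): E#
Minor 7th (7th): G#
Major 9th (9th): B#
Perfect 11th (11th): D#

A#, C#, E#, G#, B#, D#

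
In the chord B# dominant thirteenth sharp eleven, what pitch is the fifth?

F-double-sharp

Root of B# dominant thirteenth sharp eleven = B-sharp. The 5th is a perfect 5th: B-sharp up a perfect 5th → F-double-sharp.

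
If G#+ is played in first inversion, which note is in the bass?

B♯

G#+ in root position is G♯–B♯–D𝄪.
First inversion places the third in the bass, which is B♯.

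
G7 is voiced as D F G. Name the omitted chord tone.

B

The full G7 chord is G, B, D, F.
Comparing with the voicing, the major 3rd (3rd) — B — is absent.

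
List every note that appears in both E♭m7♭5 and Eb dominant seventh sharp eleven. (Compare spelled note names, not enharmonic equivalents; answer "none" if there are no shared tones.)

E♭, D♭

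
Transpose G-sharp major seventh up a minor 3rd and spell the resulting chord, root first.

B D-sharp F-sharp A-sharp

Transposed root: G-sharp → B (minor 3rd up). So we spell B major seventh:
- root: B
- major 3rd: D-sharp
- perfect 5th: F-sharp
- major 7th: A-sharp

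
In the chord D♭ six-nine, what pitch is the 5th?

Ab

Root of D♭ six-nine = Db. The 5th is a perfect 5th: Db up a perfect 5th → Ab.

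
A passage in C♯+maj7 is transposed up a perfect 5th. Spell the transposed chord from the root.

G♯, B♯, D𝄪, F𝄪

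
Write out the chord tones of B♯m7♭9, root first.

B♯m7♭9: minor seventh flat nine on B#.
root → B#
3rd (minor 3rd) → D#
5th (perfect 5th) → F##
7th (minor 7th) → A#
9th (minor 9th) → C#

B#, D#, F##, A#, C#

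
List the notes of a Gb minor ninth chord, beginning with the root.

Gb  Bbb  Db  Fb  Ab

Gb minor ninth: minor ninth on Gb.
- root: Gb
- minor 3rd: Bbb
- perfect 5th: Db
- minor 7th: Fb
- major 9th: Ab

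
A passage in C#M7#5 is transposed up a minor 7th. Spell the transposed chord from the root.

Transposed root: C# → B (minor 7th up). So we spell B augmented major seventh:
- root: B
- major 3rd: D#
- augmented 5th: F##
- major 7th: A#

B  D#  F##  A#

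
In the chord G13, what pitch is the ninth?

G13 is built on G; its 9th is a major 9th above the root.
A second above G uses the letter A, and the major 9th above G is A.

A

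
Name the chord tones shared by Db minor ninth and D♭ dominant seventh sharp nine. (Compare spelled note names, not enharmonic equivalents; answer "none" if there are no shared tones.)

Db minor ninth: D-flat F-flat A-flat C-flat E-flat
D♭ dominant seventh sharp nine: D-flat F A-flat C-flat E
Common to both → D-flat, A-flat, C-flat.

D-flat A-flat C-flat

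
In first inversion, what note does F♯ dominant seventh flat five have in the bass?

F♯ dominant seventh flat five in root position is F-sharp–A-sharp–C–E.
First inversion places the third in the bass, which is A-sharp.

A-sharp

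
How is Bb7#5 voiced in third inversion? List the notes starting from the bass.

In root position, Bb7#5 is Bb–D–F#–Ab.
Third inversion puts the seventh (Ab) in the bass.

Ab  Bb  D  F#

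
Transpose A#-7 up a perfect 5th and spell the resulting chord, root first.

A♯ up a perfect 5th → E♯. New chord: E♯ minor seventh.
root → E♯
3rd (minor 3rd) → G♯
5th (perfect 5th) → B♯
7th (minor 7th) → D♯

E♯ – G♯ – B♯ – D♯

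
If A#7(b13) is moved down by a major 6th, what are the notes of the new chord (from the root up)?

C#  E#  G#  B  A

Transposed root: A# → C# (major 6th down). So we spell C# dominant seventh flat thirteen:
Root: C#
Major 3rd (3rd): E#
Perfect 5th (5th): G#
Minor 7th (7th): B
Minor 13th (13th): A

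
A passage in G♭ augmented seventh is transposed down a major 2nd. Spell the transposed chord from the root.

Fb, Ab, C, Ebb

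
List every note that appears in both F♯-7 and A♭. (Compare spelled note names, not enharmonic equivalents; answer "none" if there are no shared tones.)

none

F♯-7: F♯ A C♯ E
A♭: A♭ C E♭
Common to both → none.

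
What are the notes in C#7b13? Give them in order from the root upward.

C#  E#  G#  B  A

C#7b13: dominant seventh flat thirteen on C#.
- root: C#
- major 3rd: E#
- perfect 5th: G#
- minor 7th: B
- minor 13th: A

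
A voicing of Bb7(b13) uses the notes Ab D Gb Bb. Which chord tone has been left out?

F

The full Bb7(b13) chord is Bb, D, F, Ab, Gb.
Comparing with the voicing, the perfect 5th (5th) — F — is absent.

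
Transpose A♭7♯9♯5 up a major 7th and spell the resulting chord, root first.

A♭ up a major 7th → G. New chord: G dominant seventh sharp nine sharp five.
- root: G
- major 3rd: B
- augmented 5th: D♯
- minor 7th: F
- augmented 9th: A♯

G B D♯ F A♯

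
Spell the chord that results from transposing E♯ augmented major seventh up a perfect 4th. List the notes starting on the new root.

A perfect 4th up from E♯ is A♯, so the new chord is A♯ augmented major seventh.
Root: A♯
Major 3rd (3rd): C𝄪
Augmented 5th (5th): E𝄪
Major 7th (7th): G𝄪

A♯, C𝄪, E𝄪, G𝄪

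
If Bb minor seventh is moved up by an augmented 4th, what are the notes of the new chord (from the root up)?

Transposed root: B-flat → E (augmented 4th up). So we spell E minor seventh:
Root: E
Minor 3rd (3rd): G
Perfect 5th (5th): B
Minor 7th (7th): D

E  G  B  D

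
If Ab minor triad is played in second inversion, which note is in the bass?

Ab minor triad in root position is Ab–Cb–Eb.
Second inversion places the fifth in the bass, which is Eb.

Eb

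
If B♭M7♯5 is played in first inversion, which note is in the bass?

D

B♭M7♯5 in root position is Bb–D–F#–A.
First inversion places the third in the bass, which is D.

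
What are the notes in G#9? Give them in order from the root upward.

G#9 is a dominant ninth built on G#.
- root: G#
- major 3rd: B#
- perfect 5th: D#
- minor 7th: F#
- major 9th: A#

G# B# D# F# A#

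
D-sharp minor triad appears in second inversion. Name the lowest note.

D-sharp minor triad in root position is D#–F#–A#.
Second inversion places the fifth in the bass, which is A#.

A#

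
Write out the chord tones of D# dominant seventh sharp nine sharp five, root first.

Root D♯, quality dominant seventh sharp nine sharp five:
Root: D♯
Major 3rd (3rd): F𝄪
Augmented 5th (5th): A𝄪
Minor 7th (7th): C♯
Augmented 9th (9th): E𝄪

D♯ F𝄪 A𝄪 C♯ E𝄪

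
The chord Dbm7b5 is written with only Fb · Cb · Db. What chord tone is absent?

The full Dbm7b5 chord is Db, Fb, Abb, Cb.
Comparing with the voicing, the diminished 5th (5th) — Abb — is absent.

Abb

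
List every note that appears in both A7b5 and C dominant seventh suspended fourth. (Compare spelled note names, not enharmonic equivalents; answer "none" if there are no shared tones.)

G

A7b5 = A, C#, Eb, G.
C dominant seventh suspended fourth = C, F, G, Bb.
Shared: G.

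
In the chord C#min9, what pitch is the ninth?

D♯

C#min9 is built on C♯; its 9th is a major 9th above the root.
A second above C uses the letter D, and the major 9th above C♯ is D♯.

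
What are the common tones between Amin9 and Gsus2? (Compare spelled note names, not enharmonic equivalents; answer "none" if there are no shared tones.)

A, G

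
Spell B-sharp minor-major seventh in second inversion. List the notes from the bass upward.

B-sharp minor-major seventh = B#–D#–F##–A##; second inversion → fifth (F##) lowest.

F## A## B# D#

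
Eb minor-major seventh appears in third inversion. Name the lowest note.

D

Eb minor-major seventh in root position is E-flat–G-flat–B-flat–D.
Third inversion places the seventh in the bass, which is D.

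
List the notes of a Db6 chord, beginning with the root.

Root Db, quality major sixth:
root → Db
3rd (major 3rd) → F
5th (perfect 5th) → Ab
6th (major 6th) → Bb

Db F Ab Bb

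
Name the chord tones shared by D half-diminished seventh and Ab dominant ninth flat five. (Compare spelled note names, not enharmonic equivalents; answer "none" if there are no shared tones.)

D half-diminished seventh = D, F, A-flat, C.
Ab dominant ninth flat five = A-flat, C, E-double-flat, G-flat, B-flat.
Shared: A-flat, C.

A-flat, C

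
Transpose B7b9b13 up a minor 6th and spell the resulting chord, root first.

A minor 6th up from B is G, so the new chord is G dominant seventh flat nine flat thirteen.
G — root
B — major 3rd
D — perfect 5th
F — minor 7th
Ab — minor 9th
Eb — minor 13th

G B D F Ab Eb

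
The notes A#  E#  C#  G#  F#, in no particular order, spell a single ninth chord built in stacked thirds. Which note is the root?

Stacking in thirds gives F# – A# – C# – E# – G#, so F# is the root — F# major ninth.

F#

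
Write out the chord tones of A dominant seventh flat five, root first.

A dominant seventh flat five is a dominant seventh flat five built on A.
root → A
3rd (major 3rd) → C-sharp
5th (diminished 5th) → E-flat
7th (minor 7th) → G

A C-sharp E-flat G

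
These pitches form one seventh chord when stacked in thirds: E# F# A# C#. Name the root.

Arranged so that each adjacent pair is a third by letter name: F# – A# – C# – E#.
The bottom of that stack, F#, is the root (this is F# major seventh).

F#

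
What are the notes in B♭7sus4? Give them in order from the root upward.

B♭ E♭ F A♭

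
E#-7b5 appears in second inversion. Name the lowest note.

B

E#-7b5 = E#–G#–B–D#. Second inversion → fifth in the bass = B.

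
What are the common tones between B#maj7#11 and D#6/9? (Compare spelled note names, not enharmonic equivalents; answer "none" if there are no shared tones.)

B#, F##

B#maj7#11 = B#, D##, F##, A##, E##.
D#6/9 = D#, F##, A#, B#, E#.
Shared: B#, F##.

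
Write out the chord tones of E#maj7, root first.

E♯, G𝄪, B♯, D𝄪

E#maj7 is a major seventh built on E♯.
root → E♯
3rd (major 3rd) → G𝄪
5th (perfect 5th) → B♯
7th (major 7th) → D𝄪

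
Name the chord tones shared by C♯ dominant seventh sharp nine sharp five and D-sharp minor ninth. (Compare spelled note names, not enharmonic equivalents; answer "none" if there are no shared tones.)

C♯ dominant seventh sharp nine sharp five: C-sharp E-sharp G-double-sharp B D-double-sharp
D-sharp minor ninth: D-sharp F-sharp A-sharp C-sharp E-sharp
Common to both → C-sharp, E-sharp.

C-sharp, E-sharp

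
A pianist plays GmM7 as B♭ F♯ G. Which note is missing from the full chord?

The full GmM7 chord is G, B♭, D, F♯.
Comparing with the voicing, the perfect 5th (5th) — D — is absent.

D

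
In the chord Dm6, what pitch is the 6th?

B

Dm6 is built on D; its 6th is a major 6th above the root.
A sixth above D uses the letter B, and the major 6th above D is B.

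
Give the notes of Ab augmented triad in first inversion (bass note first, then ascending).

C, E, Ab

In root position, Ab augmented triad is Ab–C–E.
First inversion puts the third (C) in the bass.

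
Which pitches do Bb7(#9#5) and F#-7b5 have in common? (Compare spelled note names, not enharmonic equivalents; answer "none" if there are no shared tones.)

F#

Bb7(#9#5): Bb D F# Ab C#
F#-7b5: F# A C E
Common to both → F#.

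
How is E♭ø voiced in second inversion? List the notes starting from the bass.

In root position, E♭ø is Eb–Gb–Bbb–Db.
Second inversion puts the fifth (Bbb) in the bass.

Bbb, Db, Eb, Gb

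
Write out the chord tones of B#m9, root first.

B# D# F## A# C##

B#m9 is a minor ninth built on B#.
- root: B#
- minor 3rd: D#
- perfect 5th: F##
- minor 7th: A#
- major 9th: C##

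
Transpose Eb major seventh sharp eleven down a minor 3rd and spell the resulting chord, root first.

C E G B F-sharp

E-flat down a minor 3rd → C. New chord: C major seventh sharp eleven.
C — root
E — major 3rd
G — perfect 5th
B — major 7th
F-sharp — augmented 11th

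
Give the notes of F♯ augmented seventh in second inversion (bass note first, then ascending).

C## – E – F# – A#

F♯ augmented seventh = F#–A#–C##–E; second inversion → fifth (C##) lowest.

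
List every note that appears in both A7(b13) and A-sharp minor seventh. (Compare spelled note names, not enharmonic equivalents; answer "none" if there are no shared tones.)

C#

A7(b13) = A, C#, E, G, F.
A-sharp minor seventh = A#, C#, E#, G#.
Shared: C#.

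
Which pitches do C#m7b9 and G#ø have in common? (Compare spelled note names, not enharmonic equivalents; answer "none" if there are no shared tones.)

G# B D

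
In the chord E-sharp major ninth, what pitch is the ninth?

Root of E-sharp major ninth = E♯. The 9th is a major 9th: E♯ up a major 9th → F𝄪.

F𝄪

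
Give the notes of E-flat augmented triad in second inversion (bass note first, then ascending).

In root position, E-flat augmented triad is E-flat–G–B.
Second inversion puts the fifth (B) in the bass.

B  E-flat  G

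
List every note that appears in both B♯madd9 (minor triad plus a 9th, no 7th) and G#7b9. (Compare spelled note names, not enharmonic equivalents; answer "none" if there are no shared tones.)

B♯madd9 = B#, D#, F##, C##.
G#7b9 = G#, B#, D#, F#, A.
Shared: B#, D#.

B# – D#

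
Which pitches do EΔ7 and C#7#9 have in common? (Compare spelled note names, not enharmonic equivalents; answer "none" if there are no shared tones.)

G# B

EΔ7: E G# B D#
C#7#9: C# E# G# B D##
Common to both → G#, B.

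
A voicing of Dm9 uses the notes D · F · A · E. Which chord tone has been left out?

Dm9 = D, F, A, C, E. The voicing lacks the 7th (minor 7th), C.

C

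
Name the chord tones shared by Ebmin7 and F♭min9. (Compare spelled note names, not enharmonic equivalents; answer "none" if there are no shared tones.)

Gb

Ebmin7 = Eb, Gb, Bb, Db.
F♭min9 = Fb, Abb, Cb, Ebb, Gb.
Shared: Gb.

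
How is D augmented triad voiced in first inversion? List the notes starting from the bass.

D augmented triad = D–F#–A#; first inversion → third (F#) lowest.

F#, A#, D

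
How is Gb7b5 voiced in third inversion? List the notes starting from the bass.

F♭, G♭, B♭, D𝄫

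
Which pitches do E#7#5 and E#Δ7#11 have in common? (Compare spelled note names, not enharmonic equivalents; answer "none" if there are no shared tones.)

E#7#5 = E#, G##, B##, D#.
E#Δ7#11 = E#, G##, B#, D##, A##.
Shared: E#, G##.

E#  G##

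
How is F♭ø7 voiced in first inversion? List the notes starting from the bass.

In root position, F♭ø7 is Fb–Abb–Cbb–Ebb.
First inversion puts the third (Abb) in the bass.

Abb  Cbb  Ebb  Fb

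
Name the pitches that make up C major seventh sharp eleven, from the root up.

C, E, G, B, F-sharp

C major seventh sharp eleven: major seventh sharp eleven on C.
Root: C
Major 3rd (3rd): E
Perfect 5th (5th): G
Major 7th (7th): B
Augmented 11th (11th): F-sharp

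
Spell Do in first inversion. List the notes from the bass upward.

In root position, Do is D–F–Ab.
First inversion puts the third (F) in the bass.

F, Ab, D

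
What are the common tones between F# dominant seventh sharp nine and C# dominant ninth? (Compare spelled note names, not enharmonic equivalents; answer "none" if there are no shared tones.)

C-sharp

F# dominant seventh sharp nine = F-sharp, A-sharp, C-sharp, E, G-double-sharp.
C# dominant ninth = C-sharp, E-sharp, G-sharp, B, D-sharp.
Shared: C-sharp.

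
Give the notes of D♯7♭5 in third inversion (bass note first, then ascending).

C#  D#  F##  A

In root position, D♯7♭5 is D#–F##–A–C#.
Third inversion puts the seventh (C#) in the bass.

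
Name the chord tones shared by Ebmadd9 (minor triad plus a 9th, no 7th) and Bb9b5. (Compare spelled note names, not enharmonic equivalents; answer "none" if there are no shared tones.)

Ebmadd9 = Eb, Gb, Bb, F.
Bb9b5 = Bb, D, Fb, Ab, C.
Shared: Bb.

Bb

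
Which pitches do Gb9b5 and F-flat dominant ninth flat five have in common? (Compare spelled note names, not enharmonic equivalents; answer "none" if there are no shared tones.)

Gb, Fb, Ab

Gb9b5 = Gb, Bb, Dbb, Fb, Ab.
F-flat dominant ninth flat five = Fb, Ab, Cbb, Ebb, Gb.
Shared: Gb, Fb, Ab.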